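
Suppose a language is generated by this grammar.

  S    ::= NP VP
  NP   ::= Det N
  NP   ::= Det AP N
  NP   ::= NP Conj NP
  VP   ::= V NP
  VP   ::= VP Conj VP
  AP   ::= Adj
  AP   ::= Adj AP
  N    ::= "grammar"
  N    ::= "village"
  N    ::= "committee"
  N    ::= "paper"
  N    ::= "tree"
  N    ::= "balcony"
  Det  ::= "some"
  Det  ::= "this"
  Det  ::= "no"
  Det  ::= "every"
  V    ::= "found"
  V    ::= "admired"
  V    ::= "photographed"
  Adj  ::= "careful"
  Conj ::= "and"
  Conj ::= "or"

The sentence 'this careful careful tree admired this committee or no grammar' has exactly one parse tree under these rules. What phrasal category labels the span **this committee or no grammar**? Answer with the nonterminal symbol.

NP

[S [NP [Det this] [AP [Adj careful] [AP [Adj careful]]] [N tree]] [VP [V admired] [NP [NP [Det this] [N committee]] [Conj or] [NP [Det no] [N grammar]]]]]
The span 'this committee or no grammar' is the NP node built by NP → NP Conj NP.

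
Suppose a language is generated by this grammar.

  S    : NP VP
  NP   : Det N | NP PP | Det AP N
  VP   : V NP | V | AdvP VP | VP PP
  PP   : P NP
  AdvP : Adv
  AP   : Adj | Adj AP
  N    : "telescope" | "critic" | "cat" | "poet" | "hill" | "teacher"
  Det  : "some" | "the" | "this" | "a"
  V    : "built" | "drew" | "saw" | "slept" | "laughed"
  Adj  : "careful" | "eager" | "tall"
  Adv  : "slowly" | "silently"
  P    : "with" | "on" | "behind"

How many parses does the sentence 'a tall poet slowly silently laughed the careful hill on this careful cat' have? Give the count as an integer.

Two of the 4 distinct bracketings:
[S [NP [Det a] [AP [Adj tall]] [N poet]] [VP [AdvP [Adv slowly]] [VP [AdvP [Adv silently]] [VP [V laughed] [NP [NP [Det the] [AP [Adj careful]] [N hill]] [PP [P on] [NP [Det this] [AP [Adj careful]] [N cat]]]]]]]]
[S [NP [Det a] [AP [Adj tall]] [N poet]] [VP [AdvP [Adv slowly]] [VP [AdvP [Adv silently]] [VP [VP [V laughed] [NP [Det the] [AP [Adj careful]] [N hill]]] [PP [P on] [NP [Det this] [AP [Adj careful]] [N cat]]]]]]]
The difference turns on whether NP → NP PP is used at the relevant span, versus an alternative expansion of NP.

4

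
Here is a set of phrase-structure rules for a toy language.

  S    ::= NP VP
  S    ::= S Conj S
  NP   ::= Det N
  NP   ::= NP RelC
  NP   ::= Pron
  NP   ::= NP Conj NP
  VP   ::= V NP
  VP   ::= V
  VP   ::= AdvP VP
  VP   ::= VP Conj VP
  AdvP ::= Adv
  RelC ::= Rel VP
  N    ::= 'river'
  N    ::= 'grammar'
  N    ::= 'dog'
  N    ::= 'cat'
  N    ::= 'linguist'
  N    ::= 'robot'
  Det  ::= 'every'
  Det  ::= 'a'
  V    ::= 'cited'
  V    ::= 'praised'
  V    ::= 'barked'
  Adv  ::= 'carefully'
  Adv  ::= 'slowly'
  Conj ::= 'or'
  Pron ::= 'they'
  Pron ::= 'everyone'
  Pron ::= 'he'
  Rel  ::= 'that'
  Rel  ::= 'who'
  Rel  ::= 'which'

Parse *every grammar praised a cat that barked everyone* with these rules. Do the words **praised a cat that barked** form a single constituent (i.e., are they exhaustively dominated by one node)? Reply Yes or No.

No

[S [NP [Det every] [N grammar]] [VP [V praised] [NP [NP [Det a] [N cat]] [RelC [Rel that] [VP [V barked] [NP [Pron everyone]]]]]]]
The smallest constituent containing 'praised a cat that barked' is the VP spanning 'praised a cat that barked everyone'; no single node in the tree dominates exactly the given words.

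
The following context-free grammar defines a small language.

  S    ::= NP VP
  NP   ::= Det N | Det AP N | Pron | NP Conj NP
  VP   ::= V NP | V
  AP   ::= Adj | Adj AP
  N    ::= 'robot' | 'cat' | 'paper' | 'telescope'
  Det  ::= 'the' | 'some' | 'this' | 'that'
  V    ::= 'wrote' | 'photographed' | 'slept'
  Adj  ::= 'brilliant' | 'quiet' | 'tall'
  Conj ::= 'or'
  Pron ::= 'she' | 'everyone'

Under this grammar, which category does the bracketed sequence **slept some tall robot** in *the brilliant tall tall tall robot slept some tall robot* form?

S
  NP
    Det: the
    AP
      Adj: brilliant
      AP
        Adj: tall
        AP
          Adj: tall
          AP
            Adj: tall
    N: robot
  VP
    V: slept
    NP
      Det: some
      AP
        Adj: tall
      N: robot
The span 'slept some tall robot' is the VP node built by VP → V NP.

VP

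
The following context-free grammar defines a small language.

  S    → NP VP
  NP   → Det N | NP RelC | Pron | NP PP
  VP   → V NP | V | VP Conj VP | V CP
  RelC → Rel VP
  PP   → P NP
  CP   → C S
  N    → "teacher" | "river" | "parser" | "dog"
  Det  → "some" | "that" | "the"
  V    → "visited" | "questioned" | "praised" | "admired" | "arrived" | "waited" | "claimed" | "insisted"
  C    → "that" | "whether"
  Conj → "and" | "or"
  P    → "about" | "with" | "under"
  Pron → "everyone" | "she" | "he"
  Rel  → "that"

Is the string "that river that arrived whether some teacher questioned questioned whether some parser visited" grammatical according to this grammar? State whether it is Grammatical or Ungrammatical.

Grammatical

S
  NP
    NP
      Det: that
      N: river
    RelC
      Rel: that
      VP
        V: arrived
        CP
          C: whether
          S
            NP
              Det: some
              N: teacher
            VP
              V: questioned
  VP
    V: questioned
    CP
      C: whether
      S
        NP
          Det: some
          N: parser
        VP
          V: visited
Every word is introduced by a lexical rule and the phrasal rules combine the resulting categories into a single S.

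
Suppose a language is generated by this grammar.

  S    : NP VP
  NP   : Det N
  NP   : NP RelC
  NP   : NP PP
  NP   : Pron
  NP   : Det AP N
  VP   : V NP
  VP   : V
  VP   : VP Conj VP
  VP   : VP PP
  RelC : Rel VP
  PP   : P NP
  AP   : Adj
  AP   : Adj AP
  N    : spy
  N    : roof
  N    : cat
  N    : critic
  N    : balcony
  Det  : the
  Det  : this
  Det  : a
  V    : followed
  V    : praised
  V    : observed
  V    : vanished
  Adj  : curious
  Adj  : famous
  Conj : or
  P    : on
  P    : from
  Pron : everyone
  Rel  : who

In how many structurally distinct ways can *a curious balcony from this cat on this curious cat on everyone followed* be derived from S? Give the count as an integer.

Two of the 5 distinct bracketings:
[S [NP [NP [Det a] [AP [Adj curious]] [N balcony]] [PP [P from] [NP [NP [Det this] [N cat]] [PP [P on] [NP [NP [Det this] [AP [Adj curious]] [N cat]] [PP [P on] [NP [Pron everyone]]]]]]]] [VP [V followed]]]
[S [NP [NP [Det a] [AP [Adj curious]] [N balcony]] [PP [P from] [NP [NP [NP [Det this] [N cat]] [PP [P on] [NP [Det this] [AP [Adj curious]] [N cat]]]] [PP [P on] [NP [Pron everyone]]]]]] [VP [V followed]]]
The trees differ in how a recursive rule is bracketed over the same span.

5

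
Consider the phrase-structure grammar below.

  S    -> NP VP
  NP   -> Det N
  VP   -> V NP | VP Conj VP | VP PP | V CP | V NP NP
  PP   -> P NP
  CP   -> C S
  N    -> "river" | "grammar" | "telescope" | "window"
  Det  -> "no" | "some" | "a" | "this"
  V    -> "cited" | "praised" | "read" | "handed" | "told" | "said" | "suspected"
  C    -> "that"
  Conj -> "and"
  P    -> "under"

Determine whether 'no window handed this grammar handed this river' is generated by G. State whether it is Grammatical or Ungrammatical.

Ungrammatical

For S → NP VP, the only prefix that parses as NP is 'no window', but the remainder 'handed this grammar handed this river' is not a VP under these rules.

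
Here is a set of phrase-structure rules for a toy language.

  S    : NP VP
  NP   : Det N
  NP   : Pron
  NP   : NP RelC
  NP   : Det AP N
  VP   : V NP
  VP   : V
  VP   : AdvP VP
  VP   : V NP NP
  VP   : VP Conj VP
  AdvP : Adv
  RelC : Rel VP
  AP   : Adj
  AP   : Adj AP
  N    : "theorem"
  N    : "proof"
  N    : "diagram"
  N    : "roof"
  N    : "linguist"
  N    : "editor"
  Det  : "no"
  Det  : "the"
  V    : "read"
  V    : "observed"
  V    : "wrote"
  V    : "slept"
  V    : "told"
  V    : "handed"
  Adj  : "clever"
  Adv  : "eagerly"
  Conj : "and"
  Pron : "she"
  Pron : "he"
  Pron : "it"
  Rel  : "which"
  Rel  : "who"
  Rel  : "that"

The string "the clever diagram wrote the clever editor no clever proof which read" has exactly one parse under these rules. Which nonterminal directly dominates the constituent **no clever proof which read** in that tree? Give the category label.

S
  NP
    Det: the
    AP
      Adj: clever
    N: diagram
  VP
    V: wrote
    NP
      Det: the
      AP
        Adj: clever
      N: editor
    NP
      NP
        Det: no
        AP
          Adj: clever
        N: proof
      RelC
        Rel: which
        VP
          V: read
The span 'no clever proof which read' is the NP node built by NP → NP RelC.
Its mother is the VP built by VP → V NP NP.

VP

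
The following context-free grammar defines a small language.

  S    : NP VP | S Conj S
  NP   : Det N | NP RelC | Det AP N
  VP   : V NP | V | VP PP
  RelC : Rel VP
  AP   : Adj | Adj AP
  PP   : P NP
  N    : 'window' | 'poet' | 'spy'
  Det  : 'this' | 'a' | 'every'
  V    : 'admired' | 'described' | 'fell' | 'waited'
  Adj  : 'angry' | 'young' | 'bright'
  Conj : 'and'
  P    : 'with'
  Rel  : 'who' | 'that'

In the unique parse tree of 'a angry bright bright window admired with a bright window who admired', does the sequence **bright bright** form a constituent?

[S [NP [Det a] [AP [Adj angry] [AP [Adj bright] [AP [Adj bright]]]] [N window]] [VP [VP [V admired]] [PP [P with] [NP [NP [Det a] [AP [Adj bright]] [N window]] [RelC [Rel who] [VP [V admired]]]]]]]
The words 'bright bright' are exhaustively dominated by a single AP node (built by AP → Adj AP), so they form a constituent.

Yes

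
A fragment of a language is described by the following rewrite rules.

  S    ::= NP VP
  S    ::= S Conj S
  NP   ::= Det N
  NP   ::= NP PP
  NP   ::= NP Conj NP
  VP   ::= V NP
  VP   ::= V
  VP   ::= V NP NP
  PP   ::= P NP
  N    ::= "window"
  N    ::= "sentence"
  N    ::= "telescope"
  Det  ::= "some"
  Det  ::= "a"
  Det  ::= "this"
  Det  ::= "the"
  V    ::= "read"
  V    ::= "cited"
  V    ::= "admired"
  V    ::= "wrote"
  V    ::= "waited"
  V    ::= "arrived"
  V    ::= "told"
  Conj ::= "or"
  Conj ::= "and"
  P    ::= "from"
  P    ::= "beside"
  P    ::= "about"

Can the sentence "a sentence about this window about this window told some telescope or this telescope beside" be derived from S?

For S → NP VP, every NP-prefix leaves a non-VP remainder: after 'a sentence' the remainder is not a VP; after 'a sentence about this window' the remainder is not a VP; after 'a sentence about this window about this window' the remainder is not a VP. The alternative S rule S → S Conj S likewise has no satisfying split.

Ungrammatical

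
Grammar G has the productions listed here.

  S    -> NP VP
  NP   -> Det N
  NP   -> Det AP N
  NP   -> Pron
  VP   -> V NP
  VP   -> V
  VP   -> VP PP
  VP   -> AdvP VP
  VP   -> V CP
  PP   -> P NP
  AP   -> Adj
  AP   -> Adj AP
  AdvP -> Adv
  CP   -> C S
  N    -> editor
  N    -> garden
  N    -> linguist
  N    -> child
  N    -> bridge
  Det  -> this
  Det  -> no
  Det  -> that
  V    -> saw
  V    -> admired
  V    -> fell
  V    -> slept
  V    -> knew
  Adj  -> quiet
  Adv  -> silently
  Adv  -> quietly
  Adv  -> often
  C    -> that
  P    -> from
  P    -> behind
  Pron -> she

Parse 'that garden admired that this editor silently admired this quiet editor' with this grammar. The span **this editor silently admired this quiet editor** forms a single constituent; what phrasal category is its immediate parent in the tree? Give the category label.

CP

S
  NP
    Det: that
    N: garden
  VP
    V: admired
    CP
      C: that
      S
        NP
          Det: this
          N: editor
        VP
          AdvP
            Adv: silently
          VP
            V: admired
            NP
              Det: this
              AP
                Adj: quiet
              N: editor
The span 'this editor silently admired this quiet editor' is the S node built by S → NP VP.
Its mother is the CP built by CP → C S.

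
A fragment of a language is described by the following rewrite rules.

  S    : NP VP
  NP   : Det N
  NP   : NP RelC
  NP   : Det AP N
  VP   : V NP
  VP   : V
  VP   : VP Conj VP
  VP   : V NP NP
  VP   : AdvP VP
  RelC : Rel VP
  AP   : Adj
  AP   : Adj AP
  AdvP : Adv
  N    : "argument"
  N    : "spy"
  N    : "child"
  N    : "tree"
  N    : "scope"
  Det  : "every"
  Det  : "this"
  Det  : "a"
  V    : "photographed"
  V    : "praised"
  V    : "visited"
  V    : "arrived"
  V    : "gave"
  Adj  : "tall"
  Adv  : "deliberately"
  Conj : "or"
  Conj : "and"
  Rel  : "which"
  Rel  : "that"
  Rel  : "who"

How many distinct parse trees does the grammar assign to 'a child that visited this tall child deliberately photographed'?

[S [NP [NP [Det a] [N child]] [RelC [Rel that] [VP [V visited] [NP [Det this] [AP [Adj tall]] [N child]]]]] [VP [AdvP [Adv deliberately]] [VP [V photographed]]]]
No rule offers an alternative attachment or grouping for any span, so this is the only derivation.

1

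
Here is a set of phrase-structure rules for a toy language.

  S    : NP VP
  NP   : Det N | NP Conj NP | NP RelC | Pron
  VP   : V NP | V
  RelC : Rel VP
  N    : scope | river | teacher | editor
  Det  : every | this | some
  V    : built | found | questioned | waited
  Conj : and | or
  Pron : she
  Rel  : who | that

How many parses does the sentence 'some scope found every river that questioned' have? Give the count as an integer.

[S [NP [Det some] [N scope]] [VP [V found] [NP [NP [Det every] [N river]] [RelC [Rel that] [VP [V questioned]]]]]]
No rule offers an alternative attachment or grouping for any span, so this is the only derivation.

1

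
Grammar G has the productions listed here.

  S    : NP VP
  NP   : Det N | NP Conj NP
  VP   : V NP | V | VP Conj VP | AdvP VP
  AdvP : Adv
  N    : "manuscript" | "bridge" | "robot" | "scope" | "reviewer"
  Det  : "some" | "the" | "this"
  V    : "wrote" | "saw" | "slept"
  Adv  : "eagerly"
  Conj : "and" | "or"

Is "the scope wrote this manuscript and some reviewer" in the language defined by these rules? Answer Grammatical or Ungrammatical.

Grammatical

[S [NP [Det the] [N scope]] [VP [V wrote] [NP [NP [Det this] [N manuscript]] [Conj and] [NP [Det some] [N reviewer]]]]]
Each bracket corresponds to one application of a listed rule, so the string is derivable from S.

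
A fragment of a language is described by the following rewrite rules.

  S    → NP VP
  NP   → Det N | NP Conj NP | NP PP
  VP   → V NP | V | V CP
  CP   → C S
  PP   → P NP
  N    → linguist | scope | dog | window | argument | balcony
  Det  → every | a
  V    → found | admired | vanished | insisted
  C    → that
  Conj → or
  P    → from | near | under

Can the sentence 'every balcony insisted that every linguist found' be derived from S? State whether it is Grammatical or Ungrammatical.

Grammatical

[S [NP [Det every] [N balcony]] [VP [V insisted] [CP [C that] [S [NP [Det every] [N linguist]] [VP [V found]]]]]]
Every word is introduced by a lexical rule and the phrasal rules combine the resulting categories into a single S.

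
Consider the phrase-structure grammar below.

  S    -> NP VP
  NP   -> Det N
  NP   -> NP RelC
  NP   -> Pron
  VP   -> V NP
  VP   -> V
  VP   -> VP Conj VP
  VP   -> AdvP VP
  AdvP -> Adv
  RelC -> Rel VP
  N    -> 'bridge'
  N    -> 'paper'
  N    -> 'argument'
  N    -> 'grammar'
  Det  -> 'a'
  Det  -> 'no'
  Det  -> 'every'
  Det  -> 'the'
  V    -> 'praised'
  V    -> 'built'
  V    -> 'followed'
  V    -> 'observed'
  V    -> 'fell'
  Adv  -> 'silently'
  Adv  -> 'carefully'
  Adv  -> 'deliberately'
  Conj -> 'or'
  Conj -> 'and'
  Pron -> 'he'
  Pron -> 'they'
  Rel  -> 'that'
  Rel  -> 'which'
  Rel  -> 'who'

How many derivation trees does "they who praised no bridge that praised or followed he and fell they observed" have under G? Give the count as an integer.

7

Two of the 7 distinct bracketings:
[S [NP [NP [Pron they]] [RelC [Rel who] [VP [V praised] [NP [NP [Det no] [N bridge]] [RelC [Rel that] [VP [VP [V praised]] [Conj or] [VP [VP [V followed] [NP [Pron he]]] [Conj and] [VP [V fell] [NP [Pron they]]]]]]]]]] [VP [V observed]]]
[S [NP [NP [Pron they]] [RelC [Rel who] [VP [V praised] [NP [NP [Det no] [N bridge]] [RelC [Rel that] [VP [VP [VP [V praised]] [Conj or] [VP [V followed] [NP [Pron he]]]] [Conj and] [VP [V fell] [NP [Pron they]]]]]]]]] [VP [V observed]]]
The trees differ in how a recursive rule is bracketed over the same span.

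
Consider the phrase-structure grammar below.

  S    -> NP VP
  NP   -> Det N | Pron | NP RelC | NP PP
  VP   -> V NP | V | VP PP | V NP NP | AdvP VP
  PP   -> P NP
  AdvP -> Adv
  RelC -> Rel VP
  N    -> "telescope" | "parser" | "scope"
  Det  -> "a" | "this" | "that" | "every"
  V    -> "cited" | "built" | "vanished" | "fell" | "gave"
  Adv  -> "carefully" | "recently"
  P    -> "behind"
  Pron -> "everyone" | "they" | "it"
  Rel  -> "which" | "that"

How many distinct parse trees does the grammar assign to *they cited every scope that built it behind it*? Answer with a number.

Two of the 6 distinct bracketings:
[S [NP [Pron they]] [VP [V cited] [NP [NP [Det every] [N scope]] [RelC [Rel that] [VP [V built] [NP [NP [Pron it]] [PP [P behind] [NP [Pron it]]]]]]]]]
[S [NP [Pron they]] [VP [V cited] [NP [NP [Det every] [N scope]] [RelC [Rel that] [VP [VP [V built] [NP [Pron it]]] [PP [P behind] [NP [Pron it]]]]]]]]
The difference turns on whether NP → NP PP is used at the relevant span, versus an alternative expansion of NP.

6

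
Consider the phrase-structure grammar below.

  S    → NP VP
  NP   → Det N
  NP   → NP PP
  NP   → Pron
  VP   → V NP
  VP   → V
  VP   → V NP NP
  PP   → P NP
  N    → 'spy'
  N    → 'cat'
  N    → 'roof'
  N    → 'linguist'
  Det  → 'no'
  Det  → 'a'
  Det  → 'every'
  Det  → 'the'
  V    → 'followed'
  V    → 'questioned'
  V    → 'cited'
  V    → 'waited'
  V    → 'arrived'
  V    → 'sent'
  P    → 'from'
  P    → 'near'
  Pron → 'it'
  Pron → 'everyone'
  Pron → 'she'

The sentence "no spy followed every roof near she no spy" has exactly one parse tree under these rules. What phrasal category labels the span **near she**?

S
  NP
    Det: no
    N: spy
  VP
    V: followed
    NP
      NP
        Det: every
        N: roof
      PP
        P: near
        NP
          Pron: she
    NP
      Det: no
      N: spy
The span 'near she' is the PP node built by PP → P NP.

PP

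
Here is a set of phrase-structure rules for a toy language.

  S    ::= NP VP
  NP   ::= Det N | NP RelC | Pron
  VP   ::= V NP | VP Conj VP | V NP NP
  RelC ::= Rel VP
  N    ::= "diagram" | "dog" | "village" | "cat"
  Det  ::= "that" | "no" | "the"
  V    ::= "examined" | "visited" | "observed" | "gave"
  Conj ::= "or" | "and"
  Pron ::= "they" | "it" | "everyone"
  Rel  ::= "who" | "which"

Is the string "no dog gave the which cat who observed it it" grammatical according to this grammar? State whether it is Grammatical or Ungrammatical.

A Det word can never sit immediately before a Rel word in any string this grammar generates, so the substring 'the which' rules out a derivation.

Ungrammatical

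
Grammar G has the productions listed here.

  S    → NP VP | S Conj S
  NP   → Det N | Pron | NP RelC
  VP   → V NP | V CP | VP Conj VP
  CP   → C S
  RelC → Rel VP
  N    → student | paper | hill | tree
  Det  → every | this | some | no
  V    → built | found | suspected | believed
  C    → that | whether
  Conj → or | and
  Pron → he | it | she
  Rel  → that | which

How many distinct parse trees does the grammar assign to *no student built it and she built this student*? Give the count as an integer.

1

[S [S [NP [Det no] [N student]] [VP [V built] [NP [Pron it]]]] [Conj and] [S [NP [Pron she]] [VP [V built] [NP [Det this] [N student]]]]]
No rule offers an alternative attachment or grouping for any span, so this is the only derivation.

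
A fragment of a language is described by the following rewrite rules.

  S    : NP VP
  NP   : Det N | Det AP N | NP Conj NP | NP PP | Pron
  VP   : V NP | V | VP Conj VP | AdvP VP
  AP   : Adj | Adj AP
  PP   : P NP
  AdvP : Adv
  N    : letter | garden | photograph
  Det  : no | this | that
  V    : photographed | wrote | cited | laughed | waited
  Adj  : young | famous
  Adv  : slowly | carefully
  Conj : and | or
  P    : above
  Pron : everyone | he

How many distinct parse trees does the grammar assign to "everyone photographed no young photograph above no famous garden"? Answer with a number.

[S [NP [Pron everyone]] [VP [V photographed] [NP [NP [Det no] [AP [Adj young]] [N photograph]] [PP [P above] [NP [Det no] [AP [Adj famous]] [N garden]]]]]]
No rule offers an alternative attachment or grouping for any span, so this is the only derivation.

1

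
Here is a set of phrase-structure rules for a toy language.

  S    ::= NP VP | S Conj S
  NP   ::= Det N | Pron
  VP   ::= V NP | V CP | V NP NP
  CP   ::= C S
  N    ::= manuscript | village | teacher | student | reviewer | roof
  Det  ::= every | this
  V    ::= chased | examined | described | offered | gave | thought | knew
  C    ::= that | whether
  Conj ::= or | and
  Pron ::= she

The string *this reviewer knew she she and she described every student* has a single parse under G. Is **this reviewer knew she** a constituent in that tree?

No

[S [S [NP [Det this] [N reviewer]] [VP [V knew] [NP [Pron she]] [NP [Pron she]]]] [Conj and] [S [NP [Pron she]] [VP [V described] [NP [Det every] [N student]]]]]
The smallest constituent containing 'this reviewer knew she' is the S spanning 'this reviewer knew she she'; no single node in the tree dominates exactly the given words.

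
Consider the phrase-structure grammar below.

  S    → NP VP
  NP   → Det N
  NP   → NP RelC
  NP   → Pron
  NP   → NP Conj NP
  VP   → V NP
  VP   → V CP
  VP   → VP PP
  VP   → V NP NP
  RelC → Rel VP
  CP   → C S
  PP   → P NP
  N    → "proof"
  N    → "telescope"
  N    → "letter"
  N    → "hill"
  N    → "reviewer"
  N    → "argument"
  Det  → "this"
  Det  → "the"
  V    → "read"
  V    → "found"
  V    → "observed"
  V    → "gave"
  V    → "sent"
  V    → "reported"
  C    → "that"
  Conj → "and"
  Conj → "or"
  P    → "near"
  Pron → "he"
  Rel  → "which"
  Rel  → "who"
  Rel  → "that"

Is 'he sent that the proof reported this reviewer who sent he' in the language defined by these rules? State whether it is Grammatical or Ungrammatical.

Grammatical

[S [NP [Pron he]] [VP [V sent] [CP [C that] [S [NP [Det the] [N proof]] [VP [V reported] [NP [NP [Det this] [N reviewer]] [RelC [Rel who] [VP [V sent] [NP [Pron he]]]]]]]]]]
Every word is introduced by a lexical rule and the phrasal rules combine the resulting categories into a single S.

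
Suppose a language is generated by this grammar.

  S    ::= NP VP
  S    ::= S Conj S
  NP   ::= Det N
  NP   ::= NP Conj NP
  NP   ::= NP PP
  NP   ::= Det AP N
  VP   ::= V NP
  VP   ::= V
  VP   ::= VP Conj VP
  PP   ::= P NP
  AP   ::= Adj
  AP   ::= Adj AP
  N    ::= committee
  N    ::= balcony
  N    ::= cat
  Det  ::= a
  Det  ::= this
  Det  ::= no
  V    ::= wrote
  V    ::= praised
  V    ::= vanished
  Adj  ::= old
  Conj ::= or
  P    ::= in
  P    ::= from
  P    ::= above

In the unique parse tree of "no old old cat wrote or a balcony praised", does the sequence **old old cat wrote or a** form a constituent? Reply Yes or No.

[S [S [NP [Det no] [AP [Adj old] [AP [Adj old]]] [N cat]] [VP [V wrote]]] [Conj or] [S [NP [Det a] [N balcony]] [VP [V praised]]]]
The smallest constituent containing 'old old cat wrote or a' is the S spanning 'no old old cat wrote or a balcony praised'; no single node in the tree dominates exactly the given words.

No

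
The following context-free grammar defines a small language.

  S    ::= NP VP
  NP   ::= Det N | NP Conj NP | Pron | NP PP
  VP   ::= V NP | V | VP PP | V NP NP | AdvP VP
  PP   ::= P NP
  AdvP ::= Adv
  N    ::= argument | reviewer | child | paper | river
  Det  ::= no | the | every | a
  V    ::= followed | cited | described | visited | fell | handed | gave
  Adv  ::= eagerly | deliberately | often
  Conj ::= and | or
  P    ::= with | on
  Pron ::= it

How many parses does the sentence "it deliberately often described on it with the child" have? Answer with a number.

Two of the 9 distinct bracketings:
[S [NP [Pron it]] [VP [VP [AdvP [Adv deliberately]] [VP [AdvP [Adv often]] [VP [V described]]]] [PP [P on] [NP [NP [Pron it]] [PP [P with] [NP [Det the] [N child]]]]]]]
[S [NP [Pron it]] [VP [VP [VP [AdvP [Adv deliberately]] [VP [AdvP [Adv often]] [VP [V described]]]] [PP [P on] [NP [Pron it]]]] [PP [P with] [NP [Det the] [N child]]]]]
The difference turns on whether NP → NP PP is used at the relevant span, versus an alternative expansion of NP.

9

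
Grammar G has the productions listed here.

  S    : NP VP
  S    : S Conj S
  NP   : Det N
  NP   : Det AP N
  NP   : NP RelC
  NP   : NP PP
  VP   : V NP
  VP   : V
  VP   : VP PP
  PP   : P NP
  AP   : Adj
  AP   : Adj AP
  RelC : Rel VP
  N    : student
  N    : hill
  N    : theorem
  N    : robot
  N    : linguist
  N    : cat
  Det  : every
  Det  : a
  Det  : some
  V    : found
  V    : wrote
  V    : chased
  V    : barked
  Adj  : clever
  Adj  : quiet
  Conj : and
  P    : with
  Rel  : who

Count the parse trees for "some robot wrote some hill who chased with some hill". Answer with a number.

Two of the 3 distinct bracketings:
[S [NP [Det some] [N robot]] [VP [V wrote] [NP [NP [Det some] [N hill]] [RelC [Rel who] [VP [VP [V chased]] [PP [P with] [NP [Det some] [N hill]]]]]]]]
[S [NP [Det some] [N robot]] [VP [V wrote] [NP [NP [NP [Det some] [N hill]] [RelC [Rel who] [VP [V chased]]]] [PP [P with] [NP [Det some] [N hill]]]]]]
The difference turns on whether NP → NP PP is used at the relevant span, versus an alternative expansion of NP.

3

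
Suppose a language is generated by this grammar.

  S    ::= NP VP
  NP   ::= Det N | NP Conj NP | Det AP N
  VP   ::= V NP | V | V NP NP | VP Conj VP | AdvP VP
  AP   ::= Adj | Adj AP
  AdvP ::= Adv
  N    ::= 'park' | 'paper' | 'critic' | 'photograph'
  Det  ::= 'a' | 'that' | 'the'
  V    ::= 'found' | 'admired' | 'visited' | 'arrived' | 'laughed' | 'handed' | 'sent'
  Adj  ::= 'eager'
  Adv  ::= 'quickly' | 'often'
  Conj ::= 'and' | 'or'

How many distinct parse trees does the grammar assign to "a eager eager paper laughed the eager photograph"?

1

[S [NP [Det a] [AP [Adj eager] [AP [Adj eager]]] [N paper]] [VP [V laughed] [NP [Det the] [AP [Adj eager]] [N photograph]]]]
No rule offers an alternative attachment or grouping for any span, so this is the only derivation.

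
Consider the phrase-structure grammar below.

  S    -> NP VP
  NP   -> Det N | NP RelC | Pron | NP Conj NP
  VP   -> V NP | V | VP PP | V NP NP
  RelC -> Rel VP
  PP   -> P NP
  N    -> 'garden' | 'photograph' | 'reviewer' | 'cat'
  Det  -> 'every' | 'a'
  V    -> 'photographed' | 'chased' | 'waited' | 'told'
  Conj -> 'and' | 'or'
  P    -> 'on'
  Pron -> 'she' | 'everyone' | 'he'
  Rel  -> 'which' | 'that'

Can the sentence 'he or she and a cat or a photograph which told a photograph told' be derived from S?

Grammatical

S
  NP
    NP
      NP
        Pron: he
      Conj: or
      NP
        NP
          Pron: she
        Conj: and
        NP
          NP
            Det: a
            N: cat
          Conj: or
          NP
            Det: a
            N: photograph
    RelC
      Rel: which
      VP
        V: told
        NP
          Det: a
          N: photograph
  VP
    V: told
Every word is introduced by a lexical rule and the phrasal rules combine the resulting categories into a single S.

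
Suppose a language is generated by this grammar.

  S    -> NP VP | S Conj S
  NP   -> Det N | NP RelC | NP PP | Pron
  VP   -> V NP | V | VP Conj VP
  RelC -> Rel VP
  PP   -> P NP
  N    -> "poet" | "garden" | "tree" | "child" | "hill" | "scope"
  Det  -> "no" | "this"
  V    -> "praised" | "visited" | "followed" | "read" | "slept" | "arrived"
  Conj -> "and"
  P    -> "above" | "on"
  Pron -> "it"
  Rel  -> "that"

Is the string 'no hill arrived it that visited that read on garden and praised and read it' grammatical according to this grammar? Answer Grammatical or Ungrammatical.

A P word can never sit immediately before an N word in any string this grammar generates, so the substring 'on garden' rules out a derivation.

Ungrammatical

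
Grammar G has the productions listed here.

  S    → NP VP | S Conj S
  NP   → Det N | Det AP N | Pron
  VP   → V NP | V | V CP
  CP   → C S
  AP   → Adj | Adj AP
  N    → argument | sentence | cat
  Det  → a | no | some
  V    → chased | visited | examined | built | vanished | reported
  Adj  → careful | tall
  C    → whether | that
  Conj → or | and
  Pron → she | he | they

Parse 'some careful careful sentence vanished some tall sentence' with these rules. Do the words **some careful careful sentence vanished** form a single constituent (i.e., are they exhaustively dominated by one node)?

[S [NP [Det some] [AP [Adj careful] [AP [Adj careful]]] [N sentence]] [VP [V vanished] [NP [Det some] [AP [Adj tall]] [N sentence]]]]
The smallest constituent containing 'some careful careful sentence vanished' is the S spanning 'some careful careful sentence vanished some tall sentence'; no single node in the tree dominates exactly the given words.

No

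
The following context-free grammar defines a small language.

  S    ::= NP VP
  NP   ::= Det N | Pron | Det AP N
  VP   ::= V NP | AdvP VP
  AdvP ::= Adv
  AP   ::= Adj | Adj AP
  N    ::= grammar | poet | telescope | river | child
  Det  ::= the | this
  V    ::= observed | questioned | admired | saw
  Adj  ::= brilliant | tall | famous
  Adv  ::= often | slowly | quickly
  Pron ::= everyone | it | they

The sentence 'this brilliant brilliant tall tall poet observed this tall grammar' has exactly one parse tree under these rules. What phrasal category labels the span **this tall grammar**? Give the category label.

NP

[S [NP [Det this] [AP [Adj brilliant] [AP [Adj brilliant] [AP [Adj tall] [AP [Adj tall]]]]] [N poet]] [VP [V observed] [NP [Det this] [AP [Adj tall]] [N grammar]]]]
The span 'this tall grammar' is the NP node built by NP → Det AP N.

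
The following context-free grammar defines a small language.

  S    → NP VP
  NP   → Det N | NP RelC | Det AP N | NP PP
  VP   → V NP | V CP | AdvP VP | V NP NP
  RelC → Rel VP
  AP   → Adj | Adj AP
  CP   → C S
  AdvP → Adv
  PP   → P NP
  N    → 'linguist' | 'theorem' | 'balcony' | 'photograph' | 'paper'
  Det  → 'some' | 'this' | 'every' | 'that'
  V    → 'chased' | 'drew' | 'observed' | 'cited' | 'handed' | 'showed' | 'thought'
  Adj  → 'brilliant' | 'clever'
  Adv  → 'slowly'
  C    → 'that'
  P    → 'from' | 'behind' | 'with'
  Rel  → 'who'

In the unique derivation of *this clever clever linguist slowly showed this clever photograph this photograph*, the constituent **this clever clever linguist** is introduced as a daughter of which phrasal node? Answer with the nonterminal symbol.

S

[S [NP [Det this] [AP [Adj clever] [AP [Adj clever]]] [N linguist]] [VP [AdvP [Adv slowly]] [VP [V showed] [NP [Det this] [AP [Adj clever]] [N photograph]] [NP [Det this] [N photograph]]]]]
The span 'this clever clever linguist' is the NP node built by NP → Det AP N.
Its mother is the S built by S → NP VP.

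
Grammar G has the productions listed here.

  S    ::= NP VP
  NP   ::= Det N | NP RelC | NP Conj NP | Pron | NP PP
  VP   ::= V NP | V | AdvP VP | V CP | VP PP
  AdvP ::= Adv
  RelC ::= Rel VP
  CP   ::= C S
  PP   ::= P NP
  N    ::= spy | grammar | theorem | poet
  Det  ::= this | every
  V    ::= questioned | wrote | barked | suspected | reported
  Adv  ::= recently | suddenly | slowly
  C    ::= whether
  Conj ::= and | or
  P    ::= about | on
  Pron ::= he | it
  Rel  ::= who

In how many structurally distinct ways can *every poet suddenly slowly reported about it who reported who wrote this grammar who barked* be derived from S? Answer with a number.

Two of the 6 distinct bracketings:
[S [NP [Det every] [N poet]] [VP [AdvP [Adv suddenly]] [VP [AdvP [Adv slowly]] [VP [VP [V reported]] [PP [P about] [NP [NP [NP [Pron it]] [RelC [Rel who] [VP [V reported]]]] [RelC [Rel who] [VP [V wrote] [NP [NP [Det this] [N grammar]] [RelC [Rel who] [VP [V barked]]]]]]]]]]]]
[S [NP [Det every] [N poet]] [VP [AdvP [Adv suddenly]] [VP [AdvP [Adv slowly]] [VP [VP [V reported]] [PP [P about] [NP [NP [NP [NP [Pron it]] [RelC [Rel who] [VP [V reported]]]] [RelC [Rel who] [VP [V wrote] [NP [Det this] [N grammar]]]]] [RelC [Rel who] [VP [V barked]]]]]]]]]
The trees differ in how a recursive rule is bracketed over the same span.

6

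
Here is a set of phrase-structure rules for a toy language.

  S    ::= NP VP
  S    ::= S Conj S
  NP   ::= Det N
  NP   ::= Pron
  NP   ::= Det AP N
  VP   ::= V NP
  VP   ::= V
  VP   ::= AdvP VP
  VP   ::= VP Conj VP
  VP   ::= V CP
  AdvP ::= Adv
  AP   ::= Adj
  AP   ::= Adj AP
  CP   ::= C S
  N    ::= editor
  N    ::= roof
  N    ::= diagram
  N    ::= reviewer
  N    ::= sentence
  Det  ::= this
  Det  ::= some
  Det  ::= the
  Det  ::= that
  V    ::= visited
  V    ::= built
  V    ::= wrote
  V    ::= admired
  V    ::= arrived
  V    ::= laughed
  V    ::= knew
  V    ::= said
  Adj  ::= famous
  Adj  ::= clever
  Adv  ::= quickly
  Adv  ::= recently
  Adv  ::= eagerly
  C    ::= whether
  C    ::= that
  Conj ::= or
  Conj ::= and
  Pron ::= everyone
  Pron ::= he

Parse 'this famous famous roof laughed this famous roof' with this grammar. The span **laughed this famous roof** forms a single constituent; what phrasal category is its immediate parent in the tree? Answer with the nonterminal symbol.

S

[S [NP [Det this] [AP [Adj famous] [AP [Adj famous]]] [N roof]] [VP [V laughed] [NP [Det this] [AP [Adj famous]] [N roof]]]]
The span 'laughed this famous roof' is the VP node built by VP → V NP.
Its mother is the S built by S → NP VP.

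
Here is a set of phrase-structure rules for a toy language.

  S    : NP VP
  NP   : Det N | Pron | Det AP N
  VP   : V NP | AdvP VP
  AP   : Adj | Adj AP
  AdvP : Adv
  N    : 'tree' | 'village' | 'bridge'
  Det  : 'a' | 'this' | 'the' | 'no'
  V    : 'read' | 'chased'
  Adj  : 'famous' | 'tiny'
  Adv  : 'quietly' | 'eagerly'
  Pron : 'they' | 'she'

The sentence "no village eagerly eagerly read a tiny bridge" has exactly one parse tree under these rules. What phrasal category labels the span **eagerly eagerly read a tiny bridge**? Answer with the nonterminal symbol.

S
  NP
    Det: no
    N: village
  VP
    AdvP
      Adv: eagerly
    VP
      AdvP
        Adv: eagerly
      VP
        V: read
        NP
          Det: a
          AP
            Adj: tiny
          N: bridge
The span 'eagerly eagerly read a tiny bridge' is the VP node built by VP → AdvP VP.

VP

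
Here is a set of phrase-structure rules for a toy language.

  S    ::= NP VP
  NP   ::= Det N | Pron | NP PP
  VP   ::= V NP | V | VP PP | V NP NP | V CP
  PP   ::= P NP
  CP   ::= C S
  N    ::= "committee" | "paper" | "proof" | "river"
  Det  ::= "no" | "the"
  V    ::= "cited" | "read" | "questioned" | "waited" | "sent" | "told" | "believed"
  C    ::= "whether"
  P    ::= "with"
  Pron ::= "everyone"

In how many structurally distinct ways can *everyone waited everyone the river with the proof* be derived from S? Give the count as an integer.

2

The two bracketings:
[S [NP [Pron everyone]] [VP [VP [V waited] [NP [Pron everyone]] [NP [Det the] [N river]]] [PP [P with] [NP [Det the] [N proof]]]]]
[S [NP [Pron everyone]] [VP [V waited] [NP [Pron everyone]] [NP [NP [Det the] [N river]] [PP [P with] [NP [Det the] [N proof]]]]]]
The difference turns on whether NP → NP PP is used at the relevant span, versus an alternative expansion of NP.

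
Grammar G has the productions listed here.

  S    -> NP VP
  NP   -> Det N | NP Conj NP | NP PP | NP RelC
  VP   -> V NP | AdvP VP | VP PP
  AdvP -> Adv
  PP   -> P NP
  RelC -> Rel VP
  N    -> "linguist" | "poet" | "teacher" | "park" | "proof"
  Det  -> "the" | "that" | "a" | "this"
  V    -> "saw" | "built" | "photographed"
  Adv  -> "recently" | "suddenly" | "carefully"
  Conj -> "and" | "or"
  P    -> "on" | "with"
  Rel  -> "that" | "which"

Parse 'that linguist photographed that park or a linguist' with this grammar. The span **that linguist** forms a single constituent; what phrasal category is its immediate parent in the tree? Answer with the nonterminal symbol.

[S [NP [Det that] [N linguist]] [VP [V photographed] [NP [NP [Det that] [N park]] [Conj or] [NP [Det a] [N linguist]]]]]
The span 'that linguist' is the NP node built by NP → Det N.
Its mother is the S built by S → NP VP.

S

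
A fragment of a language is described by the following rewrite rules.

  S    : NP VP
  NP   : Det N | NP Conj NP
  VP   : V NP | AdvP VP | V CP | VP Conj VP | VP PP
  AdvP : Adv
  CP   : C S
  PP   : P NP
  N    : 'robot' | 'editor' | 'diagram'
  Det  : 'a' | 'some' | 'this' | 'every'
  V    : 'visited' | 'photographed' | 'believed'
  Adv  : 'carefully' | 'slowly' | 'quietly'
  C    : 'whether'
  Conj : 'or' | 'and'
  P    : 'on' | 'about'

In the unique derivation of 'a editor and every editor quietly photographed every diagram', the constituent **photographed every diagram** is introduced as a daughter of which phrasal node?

VP

S
  NP
    NP
      Det: a
      N: editor
    Conj: and
    NP
      Det: every
      N: editor
  VP
    AdvP
      Adv: quietly
    VP
      V: photographed
      NP
        Det: every
        N: diagram
The span 'photographed every diagram' is the VP node built by VP → V NP.
Its mother is the VP built by VP → AdvP VP.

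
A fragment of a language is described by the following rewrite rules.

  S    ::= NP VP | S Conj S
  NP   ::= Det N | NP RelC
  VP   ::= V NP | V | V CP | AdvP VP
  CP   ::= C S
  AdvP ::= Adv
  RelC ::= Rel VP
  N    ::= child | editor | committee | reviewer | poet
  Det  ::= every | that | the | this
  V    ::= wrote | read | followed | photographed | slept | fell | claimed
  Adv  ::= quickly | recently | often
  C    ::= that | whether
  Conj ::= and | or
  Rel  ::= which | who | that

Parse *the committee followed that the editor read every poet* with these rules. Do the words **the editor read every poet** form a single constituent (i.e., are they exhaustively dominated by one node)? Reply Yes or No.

Yes

[S [NP [Det the] [N committee]] [VP [V followed] [CP [C that] [S [NP [Det the] [N editor]] [VP [V read] [NP [Det every] [N poet]]]]]]]
The words 'the editor read every poet' are exhaustively dominated by a single S node (built by S → NP VP), so they form a constituent.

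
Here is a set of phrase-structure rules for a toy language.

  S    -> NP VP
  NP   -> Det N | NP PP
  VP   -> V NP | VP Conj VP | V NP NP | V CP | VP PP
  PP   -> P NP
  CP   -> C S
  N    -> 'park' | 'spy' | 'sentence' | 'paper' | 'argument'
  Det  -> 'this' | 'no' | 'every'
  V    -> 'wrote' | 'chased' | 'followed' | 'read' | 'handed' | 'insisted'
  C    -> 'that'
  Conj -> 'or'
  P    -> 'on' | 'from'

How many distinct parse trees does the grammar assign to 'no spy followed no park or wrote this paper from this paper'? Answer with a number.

Two of the 3 distinct bracketings:
[S [NP [Det no] [N spy]] [VP [VP [V followed] [NP [Det no] [N park]]] [Conj or] [VP [V wrote] [NP [NP [Det this] [N paper]] [PP [P from] [NP [Det this] [N paper]]]]]]]
[S [NP [Det no] [N spy]] [VP [VP [V followed] [NP [Det no] [N park]]] [Conj or] [VP [VP [V wrote] [NP [Det this] [N paper]]] [PP [P from] [NP [Det this] [N paper]]]]]]
The difference turns on whether NP → NP PP is used at the relevant span, versus an alternative expansion of NP.

3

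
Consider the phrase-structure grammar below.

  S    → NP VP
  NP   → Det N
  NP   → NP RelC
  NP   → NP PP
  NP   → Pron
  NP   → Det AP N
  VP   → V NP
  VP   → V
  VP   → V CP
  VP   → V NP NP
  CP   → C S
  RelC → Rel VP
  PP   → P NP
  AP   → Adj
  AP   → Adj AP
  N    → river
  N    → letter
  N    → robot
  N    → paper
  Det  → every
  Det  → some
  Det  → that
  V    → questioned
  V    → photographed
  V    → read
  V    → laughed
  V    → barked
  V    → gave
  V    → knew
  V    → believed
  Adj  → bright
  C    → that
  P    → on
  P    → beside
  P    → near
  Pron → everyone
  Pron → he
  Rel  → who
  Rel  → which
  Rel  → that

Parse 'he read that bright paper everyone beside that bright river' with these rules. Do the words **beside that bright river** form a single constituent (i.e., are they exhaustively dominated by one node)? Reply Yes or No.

Yes

[S [NP [Pron he]] [VP [V read] [NP [Det that] [AP [Adj bright]] [N paper]] [NP [NP [Pron everyone]] [PP [P beside] [NP [Det that] [AP [Adj bright]] [N river]]]]]]
The words 'beside that bright river' are exhaustively dominated by a single PP node (built by PP → P NP), so they form a constituent.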